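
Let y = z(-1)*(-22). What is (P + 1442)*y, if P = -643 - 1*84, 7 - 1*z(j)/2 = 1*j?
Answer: -251680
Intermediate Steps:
z(j) = 14 - 2*j
P = -727 (P = -643 - 84 = -727)
y = -352 (y = (14 - 2*(-1))*(-22) = (14 + 2)*(-22) = 16*(-22) = -352)
(P + 1442)*y = (-727 + 1442)*(-352) = 715*(-352) = -251680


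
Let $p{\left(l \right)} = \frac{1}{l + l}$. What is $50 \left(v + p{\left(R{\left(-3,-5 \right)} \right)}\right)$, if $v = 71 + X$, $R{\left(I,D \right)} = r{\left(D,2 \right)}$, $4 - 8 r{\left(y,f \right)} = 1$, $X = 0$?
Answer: $\frac{10850}{3} \approx 3616.7$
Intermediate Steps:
$r{\left(y,f \right)} = \frac{3}{8}$ ($r{\left(y,f \right)} = \frac{1}{2} - \frac{1}{8} = \frac{3}{8}$)
$R{\left(I,D \right)} = \frac{3}{8}$
$p{\left(l \right)} = \frac{1}{2 l}$
$v = 71$ ($v = 71 + 0 = 71$)
$50 \left(v + p{\left(R{\left(-3,-5 \right)} \right)}\right) = 50 \left(71 + \frac{1}{2 \cdot \frac{3}{8}}\right) = 50 \left(71 + \frac{1}{2} \cdot \frac{8}{3}\right) = 50 \left(71 + \frac{4}{3}\right) = 50 \cdot \frac{217}{3} = \frac{10850}{3}$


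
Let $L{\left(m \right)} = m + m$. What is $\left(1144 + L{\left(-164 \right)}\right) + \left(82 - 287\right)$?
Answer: $611$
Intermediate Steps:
$L{\left(m \right)} = 2 m$
$\left(1144 + L{\left(-164 \right)}\right) + \left(82 - 287\right) = \left(1144 + 2 \left(-164\right)\right) + \left(82 - 287\right) = \left(1144 - 328\right) + \left(82 - 287\right) = 816 - 205 = 611$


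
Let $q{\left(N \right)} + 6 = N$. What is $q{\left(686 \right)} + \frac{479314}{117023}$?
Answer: $\frac{80054954}{117023} \approx 684.1$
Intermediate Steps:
$q{\left(N \right)} = -6 + N$
$q{\left(686 \right)} + \frac{479314}{117023} = \left(-6 + 686\right) + \frac{479314}{117023} = 680 + 479314 \cdot \frac{1}{117023} = 680 + \frac{479314}{117023} = \frac{80054954}{117023}$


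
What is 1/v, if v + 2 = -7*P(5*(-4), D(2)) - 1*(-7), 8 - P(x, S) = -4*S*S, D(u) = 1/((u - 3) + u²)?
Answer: -9/487 ≈ -0.018480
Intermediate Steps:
D(u) = 1/(-3 + u + u²) (D(u) = 1/((-3 + u) + u²) = 1/(-3 + u + u²))
P(x, S) = 8 + 4*S² (P(x, S) = 8 - (-4)*S*S = 8 - (-4)*S² = 8 + 4*S²)
v = -487/9 (v = -2 + (-7*(8 + 4*(1/(-3 + 2 + 2²))²) - 1*(-7)) = -2 + (-7*(8 + 4*(1/(-3 + 2 + 4))²) + 7) = -2 + (-7*(8 + 4*(1/3)²) + 7) = -2 + (-7*(8 + 4*(⅓)²) + 7) = -2 + (-7*(8 + 4*(⅑)) + 7) = -2 + (-7*(8 + 4/9) + 7) = -2 + (-7*76/9 + 7) = -2 + (-532/9 + 7) = -2 - 469/9 = -487/9 ≈ -54.111)
1/v = 1/(-487/9) = -9/487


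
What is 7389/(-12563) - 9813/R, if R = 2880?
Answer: -48187013/12060480 ≈ -3.9954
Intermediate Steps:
7389/(-12563) - 9813/R = 7389/(-12563) - 9813/2880 = 7389*(-1/12563) - 9813*1/2880 = -7389/12563 - 3271/960 = -48187013/12060480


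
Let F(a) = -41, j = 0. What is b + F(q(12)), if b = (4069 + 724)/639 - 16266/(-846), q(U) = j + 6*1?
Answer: -428639/30033 ≈ -14.272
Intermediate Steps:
q(U) = 6 (q(U) = 0 + 6*1 = 0 + 6 = 6)
b = 802714/30033 (b = 4793*(1/639) - 16266*(-1/846) = 4793/639 + 2711/141 = 802714/30033 ≈ 26.728)
b + F(q(12)) = 802714/30033 - 41 = -428639/30033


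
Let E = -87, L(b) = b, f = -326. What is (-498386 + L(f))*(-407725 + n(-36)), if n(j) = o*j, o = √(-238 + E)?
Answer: 203337350200 + 89768160*I*√13 ≈ 2.0334e+11 + 3.2366e+8*I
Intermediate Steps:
o = 5*I*√13 (o = √(-238 - 87) = √(-325) = 5*I*√13 ≈ 18.028*I)
n(j) = 5*I*j*√13 (n(j) = (5*I*√13)*j = 5*I*j*√13)
(-498386 + L(f))*(-407725 + n(-36)) = (-498386 - 326)*(-407725 + 5*I*(-36)*√13) = -498712*(-407725 - 180*I*√13) = 203337350200 + 89768160*I*√13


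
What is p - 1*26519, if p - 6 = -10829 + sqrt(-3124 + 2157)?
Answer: -37342 + I*sqrt(967) ≈ -37342.0 + 31.097*I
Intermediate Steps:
p = -10823 + I*sqrt(967) (p = 6 + (-10829 + sqrt(-3124 + 2157)) = 6 + (-10829 + sqrt(-967)) = 6 + (-10829 + I*sqrt(967)) = -10823 + I*sqrt(967) ≈ -10823.0 + 31.097*I)
p - 1*26519 = (-10823 + I*sqrt(967)) - 1*26519 = (-10823 + I*sqrt(967)) - 26519 = -37342 + I*sqrt(967)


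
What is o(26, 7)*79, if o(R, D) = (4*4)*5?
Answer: 6320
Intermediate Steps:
o(R, D) = 80 (o(R, D) = 16*5 = 80)
o(26, 7)*79 = 80*79 = 6320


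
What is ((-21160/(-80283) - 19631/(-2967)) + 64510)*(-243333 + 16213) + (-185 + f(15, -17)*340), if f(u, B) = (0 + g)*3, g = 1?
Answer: -1163452336754857475/79399887 ≈ -1.4653e+10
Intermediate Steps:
f(u, B) = 3 (f(u, B) = (0 + 1)*3 = 1*3 = 3)
((-21160/(-80283) - 19631/(-2967)) + 64510)*(-243333 + 16213) + (-185 + f(15, -17)*340) = ((-21160/(-80283) - 19631/(-2967)) + 64510)*(-243333 + 16213) + (-185 + 3*340) = ((-21160*(-1/80283) - 19631*(-1/2967)) + 64510)*(-227120) + (-185 + 1020) = ((21160/80283 + 19631/2967) + 64510)*(-227120) + 835 = (546272431/79399887 + 64510)*(-227120) + 835 = (5122632982801/79399887)*(-227120) + 835 = -1163452403053763120/79399887 + 835 = -1163452336754857475/79399887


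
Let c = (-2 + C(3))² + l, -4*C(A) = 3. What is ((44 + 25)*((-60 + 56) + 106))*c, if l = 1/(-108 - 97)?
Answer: 87232491/1640 ≈ 53191.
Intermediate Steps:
C(A) = -¾ (C(A) = -¼*3 = -¾)
l = -1/205 (l = 1/(-205) = -1/205 ≈ -0.0048781)
c = 24789/3280 (c = (-2 - ¾)² - 1/205 = (-11/4)² - 1/205 = 121/16 - 1/205 = 24789/3280 ≈ 7.5576)
((44 + 25)*((-60 + 56) + 106))*c = ((44 + 25)*((-60 + 56) + 106))*(24789/3280) = (69*(-4 + 106))*(24789/3280) = (69*102)*(24789/3280) = 7038*(24789/3280) = 87232491/1640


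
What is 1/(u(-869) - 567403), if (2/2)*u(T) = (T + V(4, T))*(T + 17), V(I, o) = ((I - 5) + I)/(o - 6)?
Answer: 875/151364431 ≈ 5.7807e-6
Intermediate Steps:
V(I, o) = (-5 + 2*I)/(-6 + o) (V(I, o) = ((-5 + I) + I)/(-6 + o) = (-5 + 2*I)/(-6 + o))
u(T) = (17 + T)*(T + 3/(-6 + T)) (u(T) = (T + (-5 + 2*4)/(-6 + T))*(T + 17) = (T + (-5 + 8)/(-6 + T))*(17 + T) = (T + 3/(-6 + T))*(17 + T) = (17 + T)*(T + 3/(-6 + T)))
1/(u(-869) - 567403) = 1/((51 + 3*(-869) - 869*(-6 - 869)*(17 - 869))/(-6 - 869) - 567403) = 1/((51 - 2607 - 869*(-875)*(-852))/(-875) - 567403) = 1/(-(51 - 2607 - 647839500)/875 - 567403) = 1/(-1/875*(-647842056) - 567403) = 1/(647842056/875 - 567403) = 1/(151364431/875) = 875/151364431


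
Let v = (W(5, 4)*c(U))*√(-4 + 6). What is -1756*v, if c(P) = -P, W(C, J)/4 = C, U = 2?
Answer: 70240*√2 ≈ 99334.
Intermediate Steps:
W(C, J) = 4*C
v = -40*√2 (v = ((4*5)*(-1*2))*√(-4 + 6) = (20*(-2))*√2 = -40*√2 ≈ -56.569)
-1756*v = -(-70240)*√2 = 70240*√2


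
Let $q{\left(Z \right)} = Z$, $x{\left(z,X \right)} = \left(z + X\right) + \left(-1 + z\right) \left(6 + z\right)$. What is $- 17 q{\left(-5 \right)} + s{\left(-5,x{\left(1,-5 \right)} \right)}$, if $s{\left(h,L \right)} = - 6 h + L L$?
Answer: $131$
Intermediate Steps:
$x{\left(z,X \right)} = X + z + \left(-1 + z\right) \left(6 + z\right)$ ($x{\left(z,X \right)} = \left(X + z\right) + \left(-1 + z\right) \left(6 + z\right) = X + z + \left(-1 + z\right) \left(6 + z\right)$)
$s{\left(h,L \right)} = L^{2} - 6 h$ ($s{\left(h,L \right)} = - 6 h + L^{2} = L^{2} - 6 h$)
$- 17 q{\left(-5 \right)} + s{\left(-5,x{\left(1,-5 \right)} \right)} = \left(-17\right) \left(-5\right) + \left(\left(-6 - 5 + 1^{2} + 6 \cdot 1\right)^{2} - -30\right) = 85 + \left(\left(-6 - 5 + 1 + 6\right)^{2} + 30\right) = 85 + \left(\left(-4\right)^{2} + 30\right) = 85 + \left(16 + 30\right) = 85 + 46 = 131$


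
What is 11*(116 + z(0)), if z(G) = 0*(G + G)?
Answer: 1276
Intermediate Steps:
z(G) = 0 (z(G) = 0*(2*G) = 0)
11*(116 + z(0)) = 11*(116 + 0) = 11*116 = 1276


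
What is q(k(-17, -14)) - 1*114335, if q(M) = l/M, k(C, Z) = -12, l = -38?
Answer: -685991/6 ≈ -1.1433e+5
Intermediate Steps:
q(M) = -38/M
q(k(-17, -14)) - 1*114335 = -38/(-12) - 1*114335 = -38*(-1/12) - 114335 = 19/6 - 114335 = -685991/6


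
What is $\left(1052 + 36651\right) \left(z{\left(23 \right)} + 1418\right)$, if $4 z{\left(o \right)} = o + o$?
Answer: $\frac{107792877}{2} \approx 5.3896 \cdot 10^{7}$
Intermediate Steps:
$z{\left(o \right)} = \frac{o}{2}$ ($z{\left(o \right)} = \frac{o + o}{4} = \frac{2 o}{4} = \frac{o}{2}$)
$\left(1052 + 36651\right) \left(z{\left(23 \right)} + 1418\right) = \left(1052 + 36651\right) \left(\frac{1}{2} \cdot 23 + 1418\right) = 37703 \left(\frac{23}{2} + 1418\right) = 37703 \cdot \frac{2859}{2} = \frac{107792877}{2}$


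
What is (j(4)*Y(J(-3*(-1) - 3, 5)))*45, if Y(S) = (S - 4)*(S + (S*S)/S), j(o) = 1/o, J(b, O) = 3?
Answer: -135/2 ≈ -67.500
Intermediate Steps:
j(o) = 1/o
Y(S) = 2*S*(-4 + S) (Y(S) = (-4 + S)*(S + S²/S) = (-4 + S)*(S + S) = (-4 + S)*(2*S) = 2*S*(-4 + S))
(j(4)*Y(J(-3*(-1) - 3, 5)))*45 = ((2*3*(-4 + 3))/4)*45 = ((2*3*(-1))/4)*45 = ((¼)*(-6))*45 = -3/2*45 = -135/2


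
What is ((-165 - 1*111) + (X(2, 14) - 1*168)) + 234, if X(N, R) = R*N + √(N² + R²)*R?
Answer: -182 + 140*√2 ≈ 15.990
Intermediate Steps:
X(N, R) = N*R + R*√(N² + R²)
((-165 - 1*111) + (X(2, 14) - 1*168)) + 234 = ((-165 - 1*111) + (14*(2 + √(2² + 14²)) - 1*168)) + 234 = ((-165 - 111) + (14*(2 + √(4 + 196)) - 168)) + 234 = (-276 + (14*(2 + √200) - 168)) + 234 = (-276 + (14*(2 + 10*√2) - 168)) + 234 = (-276 + ((28 + 140*√2) - 168)) + 234 = (-276 + (-140 + 140*√2)) + 234 = (-416 + 140*√2) + 234 = -182 + 140*√2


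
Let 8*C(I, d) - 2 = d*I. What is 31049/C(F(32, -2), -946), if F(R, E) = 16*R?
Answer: -124196/242175 ≈ -0.51284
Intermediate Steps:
C(I, d) = 1/4 + I*d/8 (C(I, d) = 1/4 + (d*I)/8 = 1/4 + (I*d)/8 = 1/4 + I*d/8)
31049/C(F(32, -2), -946) = 31049/(1/4 + (1/8)*(16*32)*(-946)) = 31049/(1/4 + (1/8)*512*(-946)) = 31049/(1/4 - 60544) = 31049/(-242175/4) = 31049*(-4/242175) = -124196/242175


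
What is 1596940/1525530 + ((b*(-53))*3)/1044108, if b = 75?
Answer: 18324287603/17697978636 ≈ 1.0354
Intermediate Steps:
1596940/1525530 + ((b*(-53))*3)/1044108 = 1596940/1525530 + ((75*(-53))*3)/1044108 = 1596940*(1/1525530) - 3975*3*(1/1044108) = 159694/152553 - 11925*1/1044108 = 159694/152553 - 1325/116012 = 18324287603/17697978636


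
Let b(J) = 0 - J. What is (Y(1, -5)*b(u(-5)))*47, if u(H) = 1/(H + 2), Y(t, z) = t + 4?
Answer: 235/3 ≈ 78.333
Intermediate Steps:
Y(t, z) = 4 + t
u(H) = 1/(2 + H)
b(J) = -J
(Y(1, -5)*b(u(-5)))*47 = ((4 + 1)*(-1/(2 - 5)))*47 = (5*(-1/(-3)))*47 = (5*(-1*(-⅓)))*47 = (5*(⅓))*47 = (5/3)*47 = 235/3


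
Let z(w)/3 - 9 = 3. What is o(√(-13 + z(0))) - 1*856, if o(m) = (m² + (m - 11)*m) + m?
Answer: -810 - 10*√23 ≈ -857.96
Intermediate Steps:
z(w) = 36 (z(w) = 27 + 3*3 = 27 + 9 = 36)
o(m) = m + m² + m*(-11 + m) (o(m) = (m² + (-11 + m)*m) + m = (m² + m*(-11 + m)) + m = m + m² + m*(-11 + m))
o(√(-13 + z(0))) - 1*856 = 2*√(-13 + 36)*(-5 + √(-13 + 36)) - 1*856 = 2*√23*(-5 + √23) - 856 = -856 + 2*√23*(-5 + √23)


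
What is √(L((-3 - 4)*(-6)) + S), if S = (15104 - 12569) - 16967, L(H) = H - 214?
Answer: 2*I*√3651 ≈ 120.85*I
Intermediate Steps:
L(H) = -214 + H
S = -14432 (S = 2535 - 16967 = -14432)
√(L((-3 - 4)*(-6)) + S) = √((-214 + (-3 - 4)*(-6)) - 14432) = √((-214 - 7*(-6)) - 14432) = √((-214 + 42) - 14432) = √(-172 - 14432) = √(-14604) = 2*I*√3651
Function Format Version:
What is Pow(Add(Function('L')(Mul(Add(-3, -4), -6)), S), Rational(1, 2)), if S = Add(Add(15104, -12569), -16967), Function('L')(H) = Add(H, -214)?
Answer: Mul(2, I, Pow(3651, Rational(1, 2))) ≈ Mul(120.85, I)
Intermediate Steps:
Function('L')(H) = Add(-214, H)
S = -14432 (S = Add(2535, -16967) = -14432)
Pow(Add(Function('L')(Mul(Add(-3, -4), -6)), S), Rational(1, 2)) = Pow(Add(Add(-214, Mul(Add(-3, -4), -6)), -14432), Rational(1, 2)) = Pow(Add(Add(-214, Mul(-7, -6)), -14432), Rational(1, 2)) = Pow(Add(Add(-214, 42), -14432), Rational(1, 2)) = Pow(Add(-172, -14432), Rational(1, 2)) = Pow(-14604, Rational(1, 2)) = Mul(2, I, Pow(3651, Rational(1, 2)))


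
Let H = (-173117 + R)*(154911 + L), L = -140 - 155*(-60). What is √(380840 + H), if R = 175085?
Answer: 2*√80818142 ≈ 17980.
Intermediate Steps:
L = 9160 (L = -140 + 9300 = 9160)
H = 322891728 (H = (-173117 + 175085)*(154911 + 9160) = 1968*164071 = 322891728)
√(380840 + H) = √(380840 + 322891728) = √323272568 = 2*√80818142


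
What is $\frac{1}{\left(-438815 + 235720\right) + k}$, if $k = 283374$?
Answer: $\frac{1}{80279} \approx 1.2457 \cdot 10^{-5}$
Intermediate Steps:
$\frac{1}{\left(-438815 + 235720\right) + k} = \frac{1}{\left(-438815 + 235720\right) + 283374} = \frac{1}{-203095 + 283374} = \frac{1}{80279}$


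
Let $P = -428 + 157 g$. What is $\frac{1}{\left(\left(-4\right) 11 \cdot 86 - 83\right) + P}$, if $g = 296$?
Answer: $\frac{1}{42177} \approx 2.371 \cdot 10^{-5}$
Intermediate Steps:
$P = 46044$ ($P = -428 + 157 \cdot 296 = -428 + 46472 = 46044$)
$\frac{1}{\left(\left(-4\right) 11 \cdot 86 - 83\right) + P} = \frac{1}{\left(\left(-4\right) 11 \cdot 86 - 83\right) + 46044} = \frac{1}{\left(\left(-44\right) 86 - 83\right) + 46044} = \frac{1}{\left(-3784 - 83\right) + 46044} = \frac{1}{-3867 + 46044} = \frac{1}{42177}$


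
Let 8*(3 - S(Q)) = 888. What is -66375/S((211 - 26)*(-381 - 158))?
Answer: 7375/12 ≈ 614.58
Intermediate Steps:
S(Q) = -108 (S(Q) = 3 - ⅛*888 = 3 - 111 = -108)
-66375/S((211 - 26)*(-381 - 158)) = -66375/(-108) = -66375*(-1/108) = 7375/12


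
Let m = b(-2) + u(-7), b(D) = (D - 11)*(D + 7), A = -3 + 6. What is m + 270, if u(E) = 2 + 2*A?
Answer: 213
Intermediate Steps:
A = 3
b(D) = (-11 + D)*(7 + D)
u(E) = 8 (u(E) = 2 + 2*3 = 2 + 6 = 8)
m = -57 (m = (-77 + (-2)² - 4*(-2)) + 8 = (-77 + 4 + 8) + 8 = -65 + 8 = -57)
m + 270 = -57 + 270 = 213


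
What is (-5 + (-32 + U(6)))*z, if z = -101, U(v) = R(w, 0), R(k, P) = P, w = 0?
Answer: 3737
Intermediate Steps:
U(v) = 0
(-5 + (-32 + U(6)))*z = (-5 + (-32 + 0))*(-101) = (-5 - 32)*(-101) = -37*(-101) = 3737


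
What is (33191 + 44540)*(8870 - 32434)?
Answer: -1831653284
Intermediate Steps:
(33191 + 44540)*(8870 - 32434) = 77731*(-23564) = -1831653284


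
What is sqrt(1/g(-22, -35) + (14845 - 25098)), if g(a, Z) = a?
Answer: 3*I*sqrt(551386)/22 ≈ 101.26*I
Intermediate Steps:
sqrt(1/g(-22, -35) + (14845 - 25098)) = sqrt(1/(-22) + (14845 - 25098)) = sqrt(-1/22 - 10253) = sqrt(-225567/22) = 3*I*sqrt(551386)/22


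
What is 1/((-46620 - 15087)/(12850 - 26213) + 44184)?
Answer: 13363/590492499 ≈ 2.2630e-5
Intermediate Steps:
1/((-46620 - 15087)/(12850 - 26213) + 44184) = 1/(-61707/(-13363) + 44184) = 1/(-61707*(-1/13363) + 44184) = 1/(61707/13363 + 44184) = 1/(590492499/13363) = 13363/590492499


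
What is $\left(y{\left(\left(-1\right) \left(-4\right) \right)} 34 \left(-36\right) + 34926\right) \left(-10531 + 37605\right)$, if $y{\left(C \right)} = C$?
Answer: $813032220$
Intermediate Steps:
$\left(y{\left(\left(-1\right) \left(-4\right) \right)} 34 \left(-36\right) + 34926\right) \left(-10531 + 37605\right) = \left(\left(-1\right) \left(-4\right) 34 \left(-36\right) + 34926\right) \left(-10531 + 37605\right) = \left(4 \cdot 34 \left(-36\right) + 34926\right) 27074 = \left(136 \left(-36\right) + 34926\right) 27074 = \left(-4896 + 34926\right) 27074 = 30030 \cdot 27074 = 813032220$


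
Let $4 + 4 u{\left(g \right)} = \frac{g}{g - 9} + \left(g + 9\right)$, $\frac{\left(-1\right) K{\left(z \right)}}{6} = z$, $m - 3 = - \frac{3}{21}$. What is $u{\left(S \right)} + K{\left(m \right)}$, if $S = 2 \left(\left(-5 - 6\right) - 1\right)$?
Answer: $- \frac{6687}{308} \approx -21.711$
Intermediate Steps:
$m = \frac{20}{7}$ ($m = 3 - \frac{3}{21} = 3 - \frac{1}{7} = \frac{20}{7} \approx 2.8571$)
$K{\left(z \right)} = - 6 z$
$S = -24$ ($S = 2 \left(\left(-5 - 6\right) - 1\right) = 2 \left(-11 - 1\right) = 2 \left(-12\right) = -24$)
$u{\left(g \right)} = \frac{5}{4} + \frac{g}{4} + \frac{g}{4 \left(-9 + g\right)}$ ($u{\left(g \right)} = -1 + \frac{\frac{g}{g - 9} + \left(g + 9\right)}{4} = -1 + \frac{\frac{g}{-9 + g} + \left(9 + g\right)}{4} = -1 + \frac{9 + g + \frac{g}{-9 + g}}{4} = -1 + \left(\frac{9}{4} + \frac{g}{4} + \frac{g}{4 \left(-9 + g\right)}\right) = \frac{5}{4} + \frac{g}{4} + \frac{g}{4 \left(-9 + g\right)}$)
$u{\left(S \right)} + K{\left(m \right)} = \frac{-45 + \left(-24\right)^{2} - -72}{4 \left(-9 - 24\right)} - \frac{120}{7} = \frac{-45 + 576 + 72}{4 \left(-33\right)} - \frac{120}{7} = \frac{1}{4} \left(- \frac{1}{33}\right) 603 - \frac{120}{7} = - \frac{201}{44} - \frac{120}{7} = - \frac{6687}{308}$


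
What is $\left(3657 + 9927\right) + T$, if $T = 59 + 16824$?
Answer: $30467$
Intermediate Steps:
$T = 16883$
$\left(3657 + 9927\right) + T = \left(3657 + 9927\right) + 16883 = 13584 + 16883 = 30467$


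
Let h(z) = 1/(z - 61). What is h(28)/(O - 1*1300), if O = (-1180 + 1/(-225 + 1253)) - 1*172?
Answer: 1028/89966415 ≈ 1.1426e-5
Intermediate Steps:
h(z) = 1/(-61 + z)
O = -1389855/1028 (O = (-1180 + 1/1028) - 172 = -1213039/1028 - 172 = -1389855/1028 ≈ -1352.0)
h(28)/(O - 1*1300) = 1/((-61 + 28)*(-1389855/1028 - 1*1300)) = 1/((-33)*(-1389855/1028 - 1300)) = -1/(33*(-2726255/1028)) = -1/33*(-1028/2726255) = 1028/89966415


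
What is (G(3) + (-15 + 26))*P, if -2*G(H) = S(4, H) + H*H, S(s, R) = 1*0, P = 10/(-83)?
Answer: -65/83 ≈ -0.78313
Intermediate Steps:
P = -10/83 (P = 10*(-1/83) = -10/83 ≈ -0.12048)
S(s, R) = 0
G(H) = -H²/2 (G(H) = -(0 + H*H)/2 = -(0 + H²)/2 = -H²/2)
(G(3) + (-15 + 26))*P = (-½*3² + (-15 + 26))*(-10/83) = (-½*9 + 11)*(-10/83) = (-9/2 + 11)*(-10/83) = (13/2)*(-10/83) = -65/83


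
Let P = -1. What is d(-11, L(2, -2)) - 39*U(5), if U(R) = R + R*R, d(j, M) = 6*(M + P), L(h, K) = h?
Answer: -1164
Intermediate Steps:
d(j, M) = -6 + 6*M (d(j, M) = 6*(M - 1) = 6*(-1 + M) = -6 + 6*M)
U(R) = R + R**2
d(-11, L(2, -2)) - 39*U(5) = (-6 + 6*2) - 195*(1 + 5) = (-6 + 12) - 195*6 = 6 - 39*30 = 6 - 1170 = -1164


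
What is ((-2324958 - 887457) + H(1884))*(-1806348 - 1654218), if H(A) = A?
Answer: 11110254420546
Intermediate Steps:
((-2324958 - 887457) + H(1884))*(-1806348 - 1654218) = ((-2324958 - 887457) + 1884)*(-1806348 - 1654218) = (-3212415 + 1884)*(-3460566) = -3210531*(-3460566) = 11110254420546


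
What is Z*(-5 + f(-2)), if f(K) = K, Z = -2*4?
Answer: 56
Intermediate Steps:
Z = -8
Z*(-5 + f(-2)) = -8*(-5 - 2) = -8*(-7) = 56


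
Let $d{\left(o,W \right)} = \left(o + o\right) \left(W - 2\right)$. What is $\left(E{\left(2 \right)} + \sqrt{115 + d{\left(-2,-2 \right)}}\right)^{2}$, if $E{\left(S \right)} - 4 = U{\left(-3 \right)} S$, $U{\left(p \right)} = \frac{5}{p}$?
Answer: $\frac{1183}{9} + \frac{4 \sqrt{131}}{3} \approx 146.71$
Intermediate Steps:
$d{\left(o,W \right)} = 2 o \left(-2 + W\right)$
$E{\left(S \right)} = 4 - \frac{5 S}{3}$ ($E{\left(S \right)} = 4 + \frac{5}{-3} S = 4 + 5 \left(- \frac{1}{3}\right) S = 4 - \frac{5 S}{3}$)
$\left(E{\left(2 \right)} + \sqrt{115 + d{\left(-2,-2 \right)}}\right)^{2} = \left(\left(4 - \frac{10}{3}\right) + \sqrt{115 + 2 \left(-2\right) \left(-2 - 2\right)}\right)^{2} = \left(\left(4 - \frac{10}{3}\right) + \sqrt{115 + 2 \left(-2\right) \left(-4\right)}\right)^{2} = \left(\frac{2}{3} + \sqrt{115 + 16}\right)^{2} = \left(\frac{2}{3} + \sqrt{131}\right)^{2}$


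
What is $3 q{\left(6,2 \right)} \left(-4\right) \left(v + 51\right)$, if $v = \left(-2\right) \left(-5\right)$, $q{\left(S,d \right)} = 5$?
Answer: $-3660$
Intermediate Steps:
$v = 10$
$3 q{\left(6,2 \right)} \left(-4\right) \left(v + 51\right) = 3 \cdot 5 \left(-4\right) \left(10 + 51\right) = 15 \left(-4\right) 61 = \left(-60\right) 61 = -3660$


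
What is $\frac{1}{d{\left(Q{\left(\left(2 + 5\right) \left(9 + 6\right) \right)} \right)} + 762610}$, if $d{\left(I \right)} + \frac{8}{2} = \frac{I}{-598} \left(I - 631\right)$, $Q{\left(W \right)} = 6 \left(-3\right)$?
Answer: $\frac{299}{228013353} \approx 1.3113 \cdot 10^{-6}$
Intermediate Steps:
$Q{\left(W \right)} = -18$
$d{\left(I \right)} = -4 - \frac{I \left(-631 + I\right)}{598}$ ($d{\left(I \right)} = -4 + \frac{I}{-598} \left(I - 631\right) = -4 + I \left(- \frac{1}{598}\right) \left(-631 + I\right) = -4 + - \frac{I}{598} \left(-631 + I\right) = -4 - \frac{I \left(-631 + I\right)}{598}$)
$\frac{1}{d{\left(Q{\left(\left(2 + 5\right) \left(9 + 6\right) \right)} \right)} + 762610} = \frac{1}{\left(-4 - \frac{\left(-18\right)^{2}}{598} + \frac{631}{598} \left(-18\right)\right) + 762610} = \frac{1}{\left(-4 - \frac{162}{299} - \frac{5679}{299}\right) + 762610} = \frac{1}{- \frac{7037}{299} + 762610} = \frac{1}{\frac{228013353}{299}} = \frac{299}{228013353}$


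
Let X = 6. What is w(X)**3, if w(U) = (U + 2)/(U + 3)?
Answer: 512/729 ≈ 0.70233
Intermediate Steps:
w(U) = (2 + U)/(3 + U)
w(X)**3 = ((2 + 6)/(3 + 6))**3 = (8/9)**3 = 512/729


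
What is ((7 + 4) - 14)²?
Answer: 9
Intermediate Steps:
((7 + 4) - 14)² = (11 - 14)² = (-3)² = 9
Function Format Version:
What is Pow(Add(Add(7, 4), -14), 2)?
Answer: 9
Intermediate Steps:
Pow(Add(Add(7, 4), -14), 2) = Pow(Add(11, -14), 2) = Pow(-3, 2) = 9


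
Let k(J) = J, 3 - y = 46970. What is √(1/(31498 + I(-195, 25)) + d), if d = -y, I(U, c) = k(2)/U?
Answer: √442963280534339537/3071054 ≈ 216.72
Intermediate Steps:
y = -46967 (y = 3 - 1*46970 = 3 - 46970 = -46967)
I(U, c) = 2/U
d = 46967 (d = -1*(-46967) = 46967)
√(1/(31498 + I(-195, 25)) + d) = √(1/(31498 + 2/(-195)) + 46967) = √(1/(31498 + 2*(-1/195)) + 46967) = √(1/(31498 - 2/195) + 46967) = √(1/(6142108/195) + 46967) = √(195/6142108 + 46967) = √(288476386631/6142108) = √442963280534339537/3071054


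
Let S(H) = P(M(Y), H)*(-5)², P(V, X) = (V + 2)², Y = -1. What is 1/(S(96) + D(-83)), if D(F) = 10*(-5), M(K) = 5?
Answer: 1/1175 ≈ 0.00085106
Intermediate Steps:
P(V, X) = (2 + V)²
D(F) = -50
S(H) = 1225 (S(H) = (2 + 5)²*(-5)² = 7²*25 = 49*25 = 1225)
1/(S(96) + D(-83)) = 1/(1225 - 50) = 1/1175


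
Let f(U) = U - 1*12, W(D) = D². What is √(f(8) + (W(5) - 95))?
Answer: I*√74 ≈ 8.6023*I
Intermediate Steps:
f(U) = -12 + U (f(U) = U - 12 = -12 + U)
√(f(8) + (W(5) - 95)) = √((-12 + 8) + (5² - 95)) = √(-4 + (25 - 95)) = √(-4 - 70) = √(-74) = I*√74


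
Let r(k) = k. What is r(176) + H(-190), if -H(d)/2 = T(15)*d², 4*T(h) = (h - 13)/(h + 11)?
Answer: -15762/13 ≈ -1212.5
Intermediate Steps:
T(h) = (-13 + h)/(4*(11 + h)) (T(h) = ((h - 13)/(h + 11))/4 = ((-13 + h)/(11 + h))/4 = (-13 + h)/(4*(11 + h)))
H(d) = -d²/26 (H(d) = -2*(-13 + 15)/(4*(11 + 15))*d² = -2*(¼)*2/26*d² = -2*(¼)*(1/26)*2*d² = -d²/26)
r(176) + H(-190) = 176 - 1/26*(-190)² = 176 - 1/26*36100 = 176 - 18050/13 = -15762/13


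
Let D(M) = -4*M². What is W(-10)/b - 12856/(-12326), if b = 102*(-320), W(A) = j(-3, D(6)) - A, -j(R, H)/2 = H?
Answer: 103986673/100580160 ≈ 1.0339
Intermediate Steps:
j(R, H) = -2*H
W(A) = 288 - A (W(A) = -(-8)*6² - A = -(-8)*36 - A = -2*(-144) - A = 288 - A)
b = -32640
W(-10)/b - 12856/(-12326) = (288 - 1*(-10))/(-32640) - 12856/(-12326) = (288 + 10)*(-1/32640) - 12856*(-1/12326) = 298*(-1/32640) + 6428/6163 = -149/16320 + 6428/6163 = 103986673/100580160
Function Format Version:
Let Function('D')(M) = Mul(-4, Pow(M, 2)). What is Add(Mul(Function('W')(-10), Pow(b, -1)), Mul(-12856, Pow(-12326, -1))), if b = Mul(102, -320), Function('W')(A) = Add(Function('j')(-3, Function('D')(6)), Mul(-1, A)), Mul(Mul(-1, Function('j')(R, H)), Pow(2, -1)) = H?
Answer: Rational(103986673, 100580160) ≈ 1.0339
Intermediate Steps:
Function('j')(R, H) = Mul(-2, H)
Function('W')(A) = Add(288, Mul(-1, A)) (Function('W')(A) = Add(Mul(-2, Mul(-4, Pow(6, 2))), Mul(-1, A)) = Add(Mul(-2, Mul(-4, 36)), Mul(-1, A)) = Add(Mul(-2, -144), Mul(-1, A)) = Add(288, Mul(-1, A)))
b = -32640
Add(Mul(Function('W')(-10), Pow(b, -1)), Mul(-12856, Pow(-12326, -1))) = Add(Mul(Add(288, Mul(-1, -10)), Pow(-32640, -1)), Mul(-12856, Pow(-12326, -1))) = Add(Mul(Add(288, 10), Rational(-1, 32640)), Mul(-12856, Rational(-1, 12326))) = Add(Mul(298, Rational(-1, 32640)), Rational(6428, 6163)) = Add(Rational(-149, 16320), Rational(6428, 6163)) = Rational(103986673, 100580160)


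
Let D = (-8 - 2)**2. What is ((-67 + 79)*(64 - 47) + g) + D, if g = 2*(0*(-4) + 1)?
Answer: 306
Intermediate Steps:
g = 2 (g = 2*(0 + 1) = 2*1 = 2)
D = 100 (D = (-10)**2 = 100)
((-67 + 79)*(64 - 47) + g) + D = ((-67 + 79)*(64 - 47) + 2) + 100 = (12*17 + 2) + 100 = (204 + 2) + 100 = 206 + 100 = 306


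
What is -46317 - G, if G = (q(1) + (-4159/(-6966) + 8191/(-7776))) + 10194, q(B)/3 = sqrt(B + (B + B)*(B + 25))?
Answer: -18895317467/334368 - 3*sqrt(53) ≈ -56532.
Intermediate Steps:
q(B) = 3*sqrt(B + 2*B*(25 + B)) (q(B) = 3*sqrt(B + (B + B)*(B + 25)) = 3*sqrt(B + (2*B)*(25 + B)) = 3*sqrt(B + 2*B*(25 + B)))
G = 3408394811/334368 + 3*sqrt(53) (G = (3*sqrt(1*(51 + 2*1)) + (-4159/(-6966) + 8191/(-7776))) + 10194 = (3*sqrt(1*(51 + 2)) + (-4159*(-1/6966) + 8191*(-1/7776))) + 10194 = (3*sqrt(1*53) + (4159/6966 - 8191/7776)) + 10194 = (3*sqrt(53) - 152581/334368) + 10194 = (-152581/334368 + 3*sqrt(53)) + 10194 = 3408394811/334368 + 3*sqrt(53) ≈ 10215.)
-46317 - G = -46317 - (3408394811/334368 + 3*sqrt(53)) = -46317 + (-3408394811/334368 - 3*sqrt(53)) = -18895317467/334368 - 3*sqrt(53)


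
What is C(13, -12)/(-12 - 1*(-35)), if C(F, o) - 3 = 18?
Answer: 21/23 ≈ 0.91304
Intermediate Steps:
C(F, o) = 21 (C(F, o) = 3 + 18 = 21)
C(13, -12)/(-12 - 1*(-35)) = 21/(-12 - 1*(-35)) = 21/(-12 + 35) = 21/23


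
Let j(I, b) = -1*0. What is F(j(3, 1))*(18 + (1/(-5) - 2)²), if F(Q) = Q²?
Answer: 0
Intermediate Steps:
j(I, b) = 0
F(j(3, 1))*(18 + (1/(-5) - 2)²) = 0²*(18 + (1/(-5) - 2)²) = 0*(18 + (-⅕ - 2)²) = 0*(18 + (-11/5)²) = 0*(18 + 121/25) = 0*(571/25) = 0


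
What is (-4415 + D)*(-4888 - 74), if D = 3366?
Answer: 5205138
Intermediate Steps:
(-4415 + D)*(-4888 - 74) = (-4415 + 3366)*(-4888 - 74) = -1049*(-4962) = 5205138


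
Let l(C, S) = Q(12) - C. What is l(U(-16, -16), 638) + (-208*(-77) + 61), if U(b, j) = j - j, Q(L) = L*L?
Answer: 16221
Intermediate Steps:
Q(L) = L**2
U(b, j) = 0
l(C, S) = 144 - C (l(C, S) = 12**2 - C = 144 - C)
l(U(-16, -16), 638) + (-208*(-77) + 61) = (144 - 1*0) + (-208*(-77) + 61) = (144 + 0) + (16016 + 61) = 144 + 16077 = 16221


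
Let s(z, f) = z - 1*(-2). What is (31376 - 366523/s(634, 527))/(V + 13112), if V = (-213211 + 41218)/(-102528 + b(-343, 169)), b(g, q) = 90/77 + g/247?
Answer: 3472498736778779/1478495562756348 ≈ 2.3487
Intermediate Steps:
s(z, f) = 2 + z (s(z, f) = z + 2 = 2 + z)
b(g, q) = 90/77 + g/247 (b(g, q) = 90*(1/77) + g*(1/247) = 90/77 + g/247)
V = 3271134867/1949984213 (V = (-213211 + 41218)/(-102528 + (90/77 + (1/247)*(-343))) = -171993/(-102528 + (90/77 - 343/247)) = -171993/(-102528 - 4181/19019) = -171993/(-1949984213/19019) = -171993*(-19019/1949984213) = 3271134867/1949984213 ≈ 1.6775)
(31376 - 366523/s(634, 527))/(V + 13112) = (31376 - 366523/(2 + 634))/(3271134867/1949984213 + 13112) = (31376 - 366523/636)/(25571464135723/1949984213) = (31376 - 366523*1/636)*(1949984213/25571464135723) = (31376 - 366523/636)*(1949984213/25571464135723) = (19588613/636)*(1949984213/25571464135723) = 3472498736778779/1478495562756348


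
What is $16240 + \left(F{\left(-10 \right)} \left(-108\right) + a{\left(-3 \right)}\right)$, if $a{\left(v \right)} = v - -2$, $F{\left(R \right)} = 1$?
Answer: $16131$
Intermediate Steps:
$a{\left(v \right)} = 2 + v$ ($a{\left(v \right)} = v + 2 = 2 + v$)
$16240 + \left(F{\left(-10 \right)} \left(-108\right) + a{\left(-3 \right)}\right) = 16240 + \left(1 \left(-108\right) + \left(2 - 3\right)\right) = 16240 - 109 = 16131$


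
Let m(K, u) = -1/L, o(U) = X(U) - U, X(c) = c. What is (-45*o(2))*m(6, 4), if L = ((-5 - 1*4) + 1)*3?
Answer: 0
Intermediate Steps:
L = -24 (L = ((-5 - 4) + 1)*3 = (-9 + 1)*3 = -8*3 = -24)
o(U) = 0 (o(U) = U - U = 0)
m(K, u) = 1/24 (m(K, u) = -1/(-24) = -1*(-1/24) = 1/24)
(-45*o(2))*m(6, 4) = -45*0*(1/24) = 0*(1/24) = 0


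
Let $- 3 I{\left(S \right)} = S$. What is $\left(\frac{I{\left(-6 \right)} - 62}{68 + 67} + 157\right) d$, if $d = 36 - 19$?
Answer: $\frac{23953}{9} \approx 2661.4$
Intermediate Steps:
$I{\left(S \right)} = - \frac{S}{3}$
$d = 17$
$\left(\frac{I{\left(-6 \right)} - 62}{68 + 67} + 157\right) d = \left(\frac{\left(- \frac{1}{3}\right) \left(-6\right) - 62}{68 + 67} + 157\right) 17 = \left(\frac{2 - 62}{135} + 157\right) 17 = \left(\left(-60\right) \frac{1}{135} + 157\right) 17 = \left(- \frac{4}{9} + 157\right) 17 = \frac{1409}{9} \cdot 17 = \frac{23953}{9}$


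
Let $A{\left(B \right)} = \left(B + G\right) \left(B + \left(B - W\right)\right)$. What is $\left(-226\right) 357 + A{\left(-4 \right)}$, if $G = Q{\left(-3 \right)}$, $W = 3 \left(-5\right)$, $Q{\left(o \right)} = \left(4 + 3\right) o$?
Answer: $-80857$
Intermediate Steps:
$Q{\left(o \right)} = 7 o$
$W = -15$
$G = -21$ ($G = 7 \left(-3\right) = -21$)
$A{\left(B \right)} = \left(-21 + B\right) \left(15 + 2 B\right)$ ($A{\left(B \right)} = \left(B - 21\right) \left(B + \left(B - -15\right)\right) = \left(-21 + B\right) \left(B + \left(B + 15\right)\right) = \left(-21 + B\right) \left(B + \left(15 + B\right)\right) = \left(-21 + B\right) \left(15 + 2 B\right)$)
$\left(-226\right) 357 + A{\left(-4 \right)} = \left(-226\right) 357 - \left(207 - 32\right) = -80682 + \left(-315 + 108 + 2 \cdot 16\right) = -80682 + \left(-315 + 108 + 32\right) = -80682 - 175 = -80857$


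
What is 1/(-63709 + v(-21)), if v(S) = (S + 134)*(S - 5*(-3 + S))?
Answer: -1/52522 ≈ -1.9040e-5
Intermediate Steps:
v(S) = (15 - 4*S)*(134 + S) (v(S) = (134 + S)*(S + (15 - 5*S)) = (134 + S)*(15 - 4*S) = (15 - 4*S)*(134 + S))
1/(-63709 + v(-21)) = 1/(-63709 + (2010 - 521*(-21) - 4*(-21)²)) = 1/(-63709 + (2010 + 10941 - 4*441)) = 1/(-63709 + (2010 + 10941 - 1764)) = 1/(-63709 + 11187) = 1/(-52522) = -1/52522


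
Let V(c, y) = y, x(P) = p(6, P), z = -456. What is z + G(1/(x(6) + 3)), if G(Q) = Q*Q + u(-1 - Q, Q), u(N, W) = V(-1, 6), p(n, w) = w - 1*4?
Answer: -11249/25 ≈ -449.96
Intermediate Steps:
p(n, w) = -4 + w (p(n, w) = w - 4 = -4 + w)
x(P) = -4 + P
u(N, W) = 6
G(Q) = 6 + Q**2 (G(Q) = Q*Q + 6 = Q**2 + 6 = 6 + Q**2)
z + G(1/(x(6) + 3)) = -456 + (6 + (1/((-4 + 6) + 3))**2) = -456 + (6 + (1/(2 + 3))**2) = -456 + (6 + (1/5)**2) = -456 + (6 + 1/25) = -456 + 151/25 = -11249/25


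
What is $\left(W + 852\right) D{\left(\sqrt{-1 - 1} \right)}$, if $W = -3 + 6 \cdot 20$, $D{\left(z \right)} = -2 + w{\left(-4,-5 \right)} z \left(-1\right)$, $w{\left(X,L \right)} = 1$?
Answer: $-1938 - 969 i \sqrt{2} \approx -1938.0 - 1370.4 i$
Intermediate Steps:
$D{\left(z \right)} = -2 - z$ ($D{\left(z \right)} = -2 + 1 z \left(-1\right) = -2 + 1 \left(- z\right) = -2 - z$)
$W = 117$ ($W = -3 + 120 = 117$)
$\left(W + 852\right) D{\left(\sqrt{-1 - 1} \right)} = \left(117 + 852\right) \left(-2 - \sqrt{-1 - 1}\right) = 969 \left(-2 - \sqrt{-2}\right) = 969 \left(-2 - i \sqrt{2}\right) = -1938 - 969 i \sqrt{2}$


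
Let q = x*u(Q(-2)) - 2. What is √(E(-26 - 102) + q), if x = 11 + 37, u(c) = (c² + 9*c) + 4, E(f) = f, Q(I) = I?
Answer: I*√610 ≈ 24.698*I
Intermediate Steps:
u(c) = 4 + c² + 9*c
x = 48
q = -482 (q = 48*(4 + (-2)² + 9*(-2)) - 2 = 48*(4 + 4 - 18) - 2 = 48*(-10) - 2 = -480 - 2 = -482)
√(E(-26 - 102) + q) = √((-26 - 102) - 482) = √(-128 - 482) = √(-610) = I*√610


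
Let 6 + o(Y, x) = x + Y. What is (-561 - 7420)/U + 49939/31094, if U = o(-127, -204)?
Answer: 264990657/10478678 ≈ 25.289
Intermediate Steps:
o(Y, x) = -6 + Y + x (o(Y, x) = -6 + (x + Y) = -6 + (Y + x) = -6 + Y + x)
U = -337 (U = -6 - 127 - 204 = -337)
(-561 - 7420)/U + 49939/31094 = (-561 - 7420)/(-337) + 49939/31094 = -7981*(-1/337) + 49939*(1/31094) = 7981/337 + 49939/31094 = 264990657/10478678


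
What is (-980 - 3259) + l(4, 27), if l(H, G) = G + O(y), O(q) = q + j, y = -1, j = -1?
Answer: -4214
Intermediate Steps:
O(q) = -1 + q (O(q) = q - 1 = -1 + q)
l(H, G) = -2 + G (l(H, G) = G + (-1 - 1) = G - 2 = -2 + G)
(-980 - 3259) + l(4, 27) = (-980 - 3259) + (-2 + 27) = -4239 + 25 = -4214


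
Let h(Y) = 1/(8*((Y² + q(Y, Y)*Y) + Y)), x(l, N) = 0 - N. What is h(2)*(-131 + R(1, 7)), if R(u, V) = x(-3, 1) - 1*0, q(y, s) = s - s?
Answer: -11/4 ≈ -2.7500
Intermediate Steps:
q(y, s) = 0
x(l, N) = -N
h(Y) = 1/(8*(Y + Y²)) (h(Y) = 1/(8*((Y² + 0*Y) + Y)) = 1/(8*((Y² + 0) + Y)) = 1/(8*(Y² + Y)) = 1/(8*(Y + Y²)))
R(u, V) = -1 (R(u, V) = -1*1 - 1*0 = -1 + 0 = -1)
h(2)*(-131 + R(1, 7)) = ((⅛)/(2*(1 + 2)))*(-131 - 1) = ((⅛)*(½)/3)*(-132) = ((⅛)*(½)*(⅓))*(-132) = (1/48)*(-132) = -11/4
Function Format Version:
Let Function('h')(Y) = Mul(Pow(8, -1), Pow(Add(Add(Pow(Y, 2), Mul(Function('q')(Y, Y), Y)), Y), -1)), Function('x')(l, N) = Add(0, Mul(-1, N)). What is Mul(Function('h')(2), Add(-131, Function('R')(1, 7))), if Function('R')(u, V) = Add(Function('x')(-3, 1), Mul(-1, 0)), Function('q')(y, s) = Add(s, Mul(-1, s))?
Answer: Rational(-11, 4) ≈ -2.7500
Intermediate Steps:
Function('q')(y, s) = 0
Function('x')(l, N) = Mul(-1, N)
Function('h')(Y) = Mul(Rational(1, 8), Pow(Add(Y, Pow(Y, 2)), -1)) (Function('h')(Y) = Mul(Pow(8, -1), Pow(Add(Add(Pow(Y, 2), Mul(0, Y)), Y), -1)) = Mul(Rational(1, 8), Pow(Add(Add(Pow(Y, 2), 0), Y), -1)) = Mul(Rational(1, 8), Pow(Add(Pow(Y, 2), Y), -1)) = Mul(Rational(1, 8), Pow(Add(Y, Pow(Y, 2)), -1)))
Function('R')(u, V) = -1 (Function('R')(u, V) = Add(Mul(-1, 1), Mul(-1, 0)) = Add(-1, 0) = -1)
Mul(Function('h')(2), Add(-131, Function('R')(1, 7))) = Mul(Mul(Rational(1, 8), Pow(2, -1), Pow(Add(1, 2), -1)), Add(-131, -1)) = Mul(Mul(Rational(1, 8), Rational(1, 2), Pow(3, -1)), -132) = Mul(Mul(Rational(1, 8), Rational(1, 2), Rational(1, 3)), -132) = Mul(Rational(1, 48), -132) = Rational(-11, 4)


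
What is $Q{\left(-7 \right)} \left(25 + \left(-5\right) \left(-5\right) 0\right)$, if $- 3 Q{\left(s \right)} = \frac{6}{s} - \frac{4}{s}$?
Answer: $\frac{50}{21} \approx 2.381$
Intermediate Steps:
$Q{\left(s \right)} = - \frac{2}{3 s}$ ($Q{\left(s \right)} = - \frac{\frac{6}{s} - \frac{4}{s}}{3} = - \frac{2 \frac{1}{s}}{3} = - \frac{2}{3 s}$)
$Q{\left(-7 \right)} \left(25 + \left(-5\right) \left(-5\right) 0\right) = - \frac{2}{3 \left(-7\right)} \left(25 + \left(-5\right) \left(-5\right) 0\right) = \left(- \frac{2}{3}\right) \left(- \frac{1}{7}\right) \left(25 + 25 \cdot 0\right) = \frac{2 \left(25 + 0\right)}{21} = \frac{2}{21} \cdot 25 = \frac{50}{21}$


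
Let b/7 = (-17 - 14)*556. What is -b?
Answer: 120652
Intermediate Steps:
b = -120652 (b = 7*((-17 - 14)*556) = 7*(-31*556) = 7*(-17236) = -120652)
-b = -1*(-120652) = 120652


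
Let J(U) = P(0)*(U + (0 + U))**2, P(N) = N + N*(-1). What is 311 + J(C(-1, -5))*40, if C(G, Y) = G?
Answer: 311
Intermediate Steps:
P(N) = 0 (P(N) = N - N = 0)
J(U) = 0 (J(U) = 0*(U + (0 + U))**2 = 0*(U + U)**2 = 0*(2*U)**2 = 0*(4*U**2) = 0)
311 + J(C(-1, -5))*40 = 311 + 0*40 = 311 + 0 = 311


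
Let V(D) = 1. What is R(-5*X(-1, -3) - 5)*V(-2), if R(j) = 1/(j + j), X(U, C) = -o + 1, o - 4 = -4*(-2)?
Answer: 1/100 ≈ 0.010000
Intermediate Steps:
o = 12 (o = 4 - 4*(-2) = 4 + 8 = 12)
X(U, C) = -11 (X(U, C) = -1*12 + 1 = -12 + 1 = -11)
R(j) = 1/(2*j)
R(-5*X(-1, -3) - 5)*V(-2) = (1/(2*(-5*(-11) - 5)))*1 = (1/(2*(55 - 5)))*1 = ((½)/50)*1 = ((½)*(1/50))*1 = (1/100)*1 = 1/100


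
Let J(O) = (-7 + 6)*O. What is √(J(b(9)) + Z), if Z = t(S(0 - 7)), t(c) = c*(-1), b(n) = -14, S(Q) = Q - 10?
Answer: √31 ≈ 5.5678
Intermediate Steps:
S(Q) = -10 + Q
t(c) = -c
Z = 17 (Z = -(-10 + (0 - 7)) = -(-10 - 7) = -1*(-17) = 17)
J(O) = -O
√(J(b(9)) + Z) = √(-1*(-14) + 17) = √(14 + 17) = √31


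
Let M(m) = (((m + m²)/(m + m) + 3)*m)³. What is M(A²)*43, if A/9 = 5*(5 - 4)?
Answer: 374476580206632000000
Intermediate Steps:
A = 45 (A = 9*(5*(5 - 4)) = 9*(5*1) = 9*5 = 45)
M(m) = m³*(3 + (m + m²)/(2*m))³ (M(m) = (((m + m²)/((2*m)) + 3)*m)³ = (((m + m²)*(1/(2*m)) + 3)*m)³ = (((m + m²)/(2*m) + 3)*m)³ = ((3 + (m + m²)/(2*m))*m)³ = (m*(3 + (m + m²)/(2*m)))³ = m³*(3 + (m + m²)/(2*m))³)
M(A²)*43 = ((45²)³*(7 + 45²)³/8)*43 = ((⅛)*2025³*(7 + 2025)³)*43 = ((⅛)*8303765625*2032³)*43 = ((⅛)*8303765625*8390176768)*43 = 8708757679224000000*43 = 374476580206632000000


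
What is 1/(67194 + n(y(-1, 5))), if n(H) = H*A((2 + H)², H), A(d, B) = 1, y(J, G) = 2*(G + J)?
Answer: 1/67202 ≈ 1.4881e-5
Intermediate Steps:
y(J, G) = 2*G + 2*J
n(H) = H (n(H) = H*1 = H)
1/(67194 + n(y(-1, 5))) = 1/(67194 + (2*5 + 2*(-1))) = 1/(67194 + (10 - 2)) = 1/(67194 + 8) = 1/67202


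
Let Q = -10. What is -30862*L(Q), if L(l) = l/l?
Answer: -30862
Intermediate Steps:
L(l) = 1
-30862*L(Q) = -30862*1 = -30862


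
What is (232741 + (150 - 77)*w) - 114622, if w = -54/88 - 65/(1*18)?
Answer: 46652995/396 ≈ 1.1781e+5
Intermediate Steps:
w = -1673/396 (w = -54*1/88 - 65/18 = -27/44 - 65*1/18 = -27/44 - 65/18 = -1673/396 ≈ -4.2247)
(232741 + (150 - 77)*w) - 114622 = (232741 + (150 - 77)*(-1673/396)) - 114622 = (232741 + 73*(-1673/396)) - 114622 = (232741 - 122129/396) - 114622 = 92043307/396 - 114622 = 46652995/396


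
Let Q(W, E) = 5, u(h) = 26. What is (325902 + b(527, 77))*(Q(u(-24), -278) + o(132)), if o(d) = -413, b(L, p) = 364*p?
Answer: -144403440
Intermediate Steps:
(325902 + b(527, 77))*(Q(u(-24), -278) + o(132)) = (325902 + 364*77)*(5 - 413) = (325902 + 28028)*(-408) = 353930*(-408) = -144403440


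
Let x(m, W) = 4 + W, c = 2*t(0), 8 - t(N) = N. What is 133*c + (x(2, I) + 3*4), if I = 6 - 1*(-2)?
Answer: 2152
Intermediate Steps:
t(N) = 8 - N
I = 8 (I = 6 + 2 = 8)
c = 16 (c = 2*(8 - 1*0) = 2*(8 + 0) = 2*8 = 16)
133*c + (x(2, I) + 3*4) = 133*16 + ((4 + 8) + 3*4) = 2128 + (12 + 12) = 2128 + 24 = 2152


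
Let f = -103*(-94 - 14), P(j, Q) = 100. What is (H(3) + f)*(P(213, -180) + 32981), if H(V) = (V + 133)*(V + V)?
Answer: 394987140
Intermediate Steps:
H(V) = 2*V*(133 + V) (H(V) = (133 + V)*(2*V) = 2*V*(133 + V))
f = 11124 (f = -103*(-108) = 11124)
(H(3) + f)*(P(213, -180) + 32981) = (2*3*(133 + 3) + 11124)*(100 + 32981) = (2*3*136 + 11124)*33081 = (816 + 11124)*33081 = 11940*33081 = 394987140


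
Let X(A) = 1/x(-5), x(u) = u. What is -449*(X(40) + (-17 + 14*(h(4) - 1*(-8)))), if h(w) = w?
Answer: -338546/5 ≈ -67709.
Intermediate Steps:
X(A) = -⅕ (X(A) = 1/(-5) = -⅕)
-449*(X(40) + (-17 + 14*(h(4) - 1*(-8)))) = -449*(-⅕ + (-17 + 14*(4 - 1*(-8)))) = -449*(-⅕ + (-17 + 14*(4 + 8))) = -449*(-⅕ + (-17 + 14*12)) = -449*(-⅕ + (-17 + 168)) = -449*(-⅕ + 151) = -449*754/5 = -338546/5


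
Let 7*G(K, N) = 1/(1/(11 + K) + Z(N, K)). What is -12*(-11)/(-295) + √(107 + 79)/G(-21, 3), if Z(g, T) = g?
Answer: -132/295 + 203*√186/10 ≈ 276.41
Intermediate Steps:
G(K, N) = 1/(7*(N + 1/(11 + K))) (G(K, N) = 1/(7*(1/(11 + K) + N)) = 1/(7*(N + 1/(11 + K))))
-12*(-11)/(-295) + √(107 + 79)/G(-21, 3) = -12*(-11)/(-295) + √(107 + 79)/(((11 - 21)/(7*(1 + 11*3 - 21*3)))) = 132*(-1/295) + √186/(((⅐)*(-10)/(1 + 33 - 63))) = -132/295 + √186/(((⅐)*(-10)/(-29))) = -132/295 + √186/(((⅐)*(-1/29)*(-10))) = -132/295 + √186/(10/203) = -132/295 + √186*(203/10) = -132/295 + 203*√186/10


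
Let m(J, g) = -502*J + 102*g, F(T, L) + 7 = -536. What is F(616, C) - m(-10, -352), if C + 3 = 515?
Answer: 30341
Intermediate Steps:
C = 512 (C = -3 + 515 = 512)
F(T, L) = -543 (F(T, L) = -7 - 536 = -543)
F(616, C) - m(-10, -352) = -543 - (-502*(-10) + 102*(-352)) = -543 - (5020 - 35904) = -543 - 1*(-30884) = -543 + 30884 = 30341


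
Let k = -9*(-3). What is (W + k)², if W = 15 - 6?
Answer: 1296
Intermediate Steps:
W = 9
k = 27
(W + k)² = (9 + 27)² = 36² = 1296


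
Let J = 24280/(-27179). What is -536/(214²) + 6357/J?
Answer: -1978126015967/277981720 ≈ -7116.0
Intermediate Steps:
J = -24280/27179 (J = 24280*(-1/27179) = -24280/27179 ≈ -0.89334)
-536/(214²) + 6357/J = -536/(214²) + 6357/(-24280/27179) = -536/45796 + 6357*(-27179/24280) = -536*1/45796 - 172776903/24280 = -134/11449 - 172776903/24280 = -1978126015967/277981720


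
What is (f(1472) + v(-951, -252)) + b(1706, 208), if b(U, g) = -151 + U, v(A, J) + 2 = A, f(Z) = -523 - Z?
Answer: -1393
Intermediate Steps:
v(A, J) = -2 + A
(f(1472) + v(-951, -252)) + b(1706, 208) = ((-523 - 1*1472) + (-2 - 951)) + (-151 + 1706) = ((-523 - 1472) - 953) + 1555 = (-1995 - 953) + 1555 = -2948 + 1555 = -1393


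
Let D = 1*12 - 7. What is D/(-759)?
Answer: -5/759 ≈ -0.0065876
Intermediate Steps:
D = 5 (D = 12 - 7 = 5)
D/(-759) = 5/(-759) = 5*(-1/759) = -5/759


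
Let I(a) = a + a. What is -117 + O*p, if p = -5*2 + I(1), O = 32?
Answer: -373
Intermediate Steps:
I(a) = 2*a
p = -8 (p = -5*2 + 2*1 = -10 + 2 = -8)
-117 + O*p = -117 + 32*(-8) = -117 - 256 = -373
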